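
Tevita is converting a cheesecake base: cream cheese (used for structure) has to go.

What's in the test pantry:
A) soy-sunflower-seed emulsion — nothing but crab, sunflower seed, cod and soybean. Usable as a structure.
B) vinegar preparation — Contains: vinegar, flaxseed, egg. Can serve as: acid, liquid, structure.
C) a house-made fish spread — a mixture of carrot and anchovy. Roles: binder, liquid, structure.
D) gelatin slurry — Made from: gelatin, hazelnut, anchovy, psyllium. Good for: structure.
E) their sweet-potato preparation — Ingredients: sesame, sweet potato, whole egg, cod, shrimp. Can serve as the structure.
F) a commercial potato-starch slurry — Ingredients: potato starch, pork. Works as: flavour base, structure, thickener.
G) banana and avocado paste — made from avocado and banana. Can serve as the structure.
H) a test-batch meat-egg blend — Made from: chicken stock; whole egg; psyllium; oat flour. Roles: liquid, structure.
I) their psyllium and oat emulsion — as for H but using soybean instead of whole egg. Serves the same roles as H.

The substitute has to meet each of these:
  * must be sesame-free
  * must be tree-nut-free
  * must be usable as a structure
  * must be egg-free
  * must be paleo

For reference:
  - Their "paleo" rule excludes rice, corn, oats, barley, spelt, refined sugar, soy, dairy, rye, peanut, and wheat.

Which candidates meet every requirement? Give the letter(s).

A: has soybean, so not paleo — out
B: has egg, so not egg-free — out
C: no egg, paleo — OK
D: has hazelnut, so not tree-nut-free — reject
E: has whole egg, so not egg-free; has sesame, so not sesame-free — out
F: only pork and potato starch; none excluded — valid
G: only avocado and banana; none excluded — keep
H: has oat flour, so not paleo; has whole egg, so not egg-free — out
I: has oat flour, so not paleo — no

C, F, G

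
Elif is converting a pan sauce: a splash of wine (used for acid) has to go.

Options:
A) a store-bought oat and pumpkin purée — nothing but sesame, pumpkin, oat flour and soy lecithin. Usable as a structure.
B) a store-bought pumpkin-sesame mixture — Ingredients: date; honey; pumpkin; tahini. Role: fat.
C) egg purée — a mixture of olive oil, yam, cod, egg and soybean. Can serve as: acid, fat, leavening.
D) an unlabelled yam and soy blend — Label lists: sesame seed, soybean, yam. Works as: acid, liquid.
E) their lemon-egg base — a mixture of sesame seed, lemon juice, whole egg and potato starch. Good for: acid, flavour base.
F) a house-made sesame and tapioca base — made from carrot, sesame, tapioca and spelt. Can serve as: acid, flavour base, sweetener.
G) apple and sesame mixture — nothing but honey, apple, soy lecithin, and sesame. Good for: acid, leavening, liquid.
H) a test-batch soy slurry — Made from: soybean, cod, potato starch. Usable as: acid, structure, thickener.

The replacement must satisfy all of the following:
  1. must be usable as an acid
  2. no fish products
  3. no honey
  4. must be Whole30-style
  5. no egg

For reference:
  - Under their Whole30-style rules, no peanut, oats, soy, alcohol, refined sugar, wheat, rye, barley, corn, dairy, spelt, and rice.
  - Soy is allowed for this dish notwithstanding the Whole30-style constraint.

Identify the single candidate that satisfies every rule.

A: not usable as an acid; has oat flour, so not Whole30-style — no
B: not usable as an acid; has honey, so not honey-free — no
C: has cod, so not fish-free; has egg, so not egg-free — reject
D: soy is permitted under the Whole30-style carve-out; nothing else excluded — valid
E: has whole egg, so not egg-free — reject
F: has spelt, so not Whole30-style — no
G: has honey, so not honey-free — no
H: has cod, so not fish-free — reject

D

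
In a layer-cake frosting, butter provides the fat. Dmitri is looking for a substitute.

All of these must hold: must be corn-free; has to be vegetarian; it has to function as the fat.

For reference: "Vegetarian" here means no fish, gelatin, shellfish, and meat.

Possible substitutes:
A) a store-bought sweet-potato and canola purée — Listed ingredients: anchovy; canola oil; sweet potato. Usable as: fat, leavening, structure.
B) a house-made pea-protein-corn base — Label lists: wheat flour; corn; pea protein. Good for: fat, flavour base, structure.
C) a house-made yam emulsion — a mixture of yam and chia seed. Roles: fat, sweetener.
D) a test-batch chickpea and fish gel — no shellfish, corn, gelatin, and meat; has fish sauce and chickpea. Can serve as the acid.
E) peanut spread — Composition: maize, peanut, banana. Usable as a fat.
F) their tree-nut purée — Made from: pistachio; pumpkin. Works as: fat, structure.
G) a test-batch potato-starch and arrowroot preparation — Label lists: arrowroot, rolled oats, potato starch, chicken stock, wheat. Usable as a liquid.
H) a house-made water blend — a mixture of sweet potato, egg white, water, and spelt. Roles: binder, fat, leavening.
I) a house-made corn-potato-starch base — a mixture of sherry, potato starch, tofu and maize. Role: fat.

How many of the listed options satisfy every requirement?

3

A: has anchovy, so not vegetarian — reject
B: has corn, so not corn-free — reject
C: only yam and chia seed; none excluded — valid
D: not usable as a fat; has fish sauce, so not vegetarian — reject
E: has maize, so not corn-free — out
F: only pistachio and pumpkin; none excluded — OK
G: not usable as a fat; has chicken stock, so not vegetarian — no
H: egg white and spelt etc. — none of it excluded — keep
I: has maize, so not corn-free — reject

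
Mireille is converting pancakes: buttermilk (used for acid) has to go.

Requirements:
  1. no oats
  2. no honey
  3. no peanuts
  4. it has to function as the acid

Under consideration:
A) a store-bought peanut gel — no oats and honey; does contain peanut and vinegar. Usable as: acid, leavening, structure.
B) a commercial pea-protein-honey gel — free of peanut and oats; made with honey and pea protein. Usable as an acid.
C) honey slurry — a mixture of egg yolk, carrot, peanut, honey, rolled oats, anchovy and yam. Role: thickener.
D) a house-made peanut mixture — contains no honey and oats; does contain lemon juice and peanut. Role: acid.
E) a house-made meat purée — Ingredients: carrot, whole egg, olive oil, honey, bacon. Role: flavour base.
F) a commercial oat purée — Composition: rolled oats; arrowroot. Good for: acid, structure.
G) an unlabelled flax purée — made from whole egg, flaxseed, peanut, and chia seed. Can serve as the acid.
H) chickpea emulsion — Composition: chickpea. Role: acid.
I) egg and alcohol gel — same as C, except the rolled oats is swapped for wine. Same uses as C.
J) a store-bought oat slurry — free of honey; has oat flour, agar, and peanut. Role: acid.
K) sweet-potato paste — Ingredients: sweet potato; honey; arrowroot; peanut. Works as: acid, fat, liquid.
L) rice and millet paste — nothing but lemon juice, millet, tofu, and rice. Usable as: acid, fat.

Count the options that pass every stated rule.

2

A: has peanut, so not peanut-free — no
B: has honey, so not honey-free — out
C: not usable as an acid; has peanut, so not peanut-free (and 2 more) — reject
D: has peanut, so not peanut-free — out
E: not usable as an acid; has honey, so not honey-free — out
F: has rolled oats, so not oat-free — no
G: has peanut, so not peanut-free — out
H: nothing on the exclusion list — OK
I: not usable as an acid; has peanut, so not peanut-free (and 1 more) — reject
J: has peanut, so not peanut-free; has oat flour, so not oat-free — out
K: has peanut, so not peanut-free; has honey, so not honey-free — reject
L: works as an acid, no honey, no oats — OK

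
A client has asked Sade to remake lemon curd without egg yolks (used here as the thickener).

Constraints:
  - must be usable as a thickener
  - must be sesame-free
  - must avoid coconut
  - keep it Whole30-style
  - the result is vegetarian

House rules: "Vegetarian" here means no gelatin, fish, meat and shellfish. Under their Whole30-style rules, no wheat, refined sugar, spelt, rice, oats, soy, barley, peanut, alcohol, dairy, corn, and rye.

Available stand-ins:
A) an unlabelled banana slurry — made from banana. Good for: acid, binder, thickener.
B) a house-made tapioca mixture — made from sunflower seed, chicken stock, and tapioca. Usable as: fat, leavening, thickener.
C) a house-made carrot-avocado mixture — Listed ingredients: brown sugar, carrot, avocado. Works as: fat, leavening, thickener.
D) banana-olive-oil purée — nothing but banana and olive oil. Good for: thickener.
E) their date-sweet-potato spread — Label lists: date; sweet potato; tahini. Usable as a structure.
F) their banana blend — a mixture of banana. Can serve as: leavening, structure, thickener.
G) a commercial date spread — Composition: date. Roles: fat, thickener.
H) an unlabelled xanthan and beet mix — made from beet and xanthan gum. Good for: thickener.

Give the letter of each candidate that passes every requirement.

A: nothing on the exclusion list — OK
B: has chicken stock, so not vegetarian — no
C: has brown sugar, so not Whole30-style — no
D: all constraints satisfied — OK
E: not usable as a thickener; has tahini, so not sesame-free — reject
F: only banana; none excluded — OK
G: only date; none excluded — keep
H: all constraints satisfied — valid

A, D, F, G, H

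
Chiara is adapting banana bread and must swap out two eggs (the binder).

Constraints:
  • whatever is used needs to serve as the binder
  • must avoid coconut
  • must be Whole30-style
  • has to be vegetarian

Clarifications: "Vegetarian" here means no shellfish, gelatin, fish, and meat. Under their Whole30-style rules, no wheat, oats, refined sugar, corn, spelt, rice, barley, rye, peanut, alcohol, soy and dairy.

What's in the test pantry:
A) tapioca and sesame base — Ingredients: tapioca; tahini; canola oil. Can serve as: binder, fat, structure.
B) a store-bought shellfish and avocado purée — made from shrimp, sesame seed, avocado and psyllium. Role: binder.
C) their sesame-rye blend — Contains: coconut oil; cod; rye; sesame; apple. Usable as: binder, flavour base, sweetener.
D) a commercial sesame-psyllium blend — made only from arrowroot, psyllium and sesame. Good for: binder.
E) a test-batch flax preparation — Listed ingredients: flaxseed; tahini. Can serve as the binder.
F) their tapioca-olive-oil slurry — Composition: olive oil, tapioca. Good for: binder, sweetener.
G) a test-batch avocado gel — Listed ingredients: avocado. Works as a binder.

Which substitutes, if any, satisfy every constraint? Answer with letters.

A, D, E, F, G

A: works as a binder, vegetarian, no coconut — OK
B: has shrimp, so not vegetarian — no
C: has cod, so not vegetarian; has rye, so not Whole30-style (and 1 more) — no
D: nothing on the exclusion list — valid
E: Whole30-style, no coconut — keep
F: all constraints satisfied — OK
G: all constraints satisfied — OK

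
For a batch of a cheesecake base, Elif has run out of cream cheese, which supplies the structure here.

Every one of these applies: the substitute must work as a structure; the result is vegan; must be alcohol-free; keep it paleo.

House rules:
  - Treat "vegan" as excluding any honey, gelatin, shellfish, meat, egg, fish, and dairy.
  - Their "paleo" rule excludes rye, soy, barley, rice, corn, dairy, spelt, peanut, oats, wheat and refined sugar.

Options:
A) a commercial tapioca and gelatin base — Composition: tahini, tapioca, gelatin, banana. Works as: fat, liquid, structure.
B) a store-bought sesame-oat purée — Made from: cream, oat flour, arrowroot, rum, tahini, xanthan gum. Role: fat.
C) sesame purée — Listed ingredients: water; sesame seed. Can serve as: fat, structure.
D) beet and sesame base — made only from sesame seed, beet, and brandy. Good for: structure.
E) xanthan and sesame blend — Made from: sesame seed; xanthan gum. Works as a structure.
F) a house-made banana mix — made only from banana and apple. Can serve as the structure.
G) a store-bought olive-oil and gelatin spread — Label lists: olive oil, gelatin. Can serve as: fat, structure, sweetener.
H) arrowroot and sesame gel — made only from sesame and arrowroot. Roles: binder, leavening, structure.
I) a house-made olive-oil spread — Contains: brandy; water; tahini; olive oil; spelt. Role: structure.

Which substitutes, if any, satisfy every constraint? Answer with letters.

A: has gelatin, so not vegan — reject
B: not usable as a structure; has cream, so not vegan (and 2 more) — out
C: only sesame seed and water; none excluded — valid
D: has brandy, so not alcohol-free — reject
E: works as a structure, vegan, paleo — OK
F: only apple and banana; none excluded — keep
G: has gelatin, so not vegan — out
H: only sesame and arrowroot; none excluded — OK
I: has spelt, so not paleo; has brandy, so not alcohol-free — reject

C, E, F, H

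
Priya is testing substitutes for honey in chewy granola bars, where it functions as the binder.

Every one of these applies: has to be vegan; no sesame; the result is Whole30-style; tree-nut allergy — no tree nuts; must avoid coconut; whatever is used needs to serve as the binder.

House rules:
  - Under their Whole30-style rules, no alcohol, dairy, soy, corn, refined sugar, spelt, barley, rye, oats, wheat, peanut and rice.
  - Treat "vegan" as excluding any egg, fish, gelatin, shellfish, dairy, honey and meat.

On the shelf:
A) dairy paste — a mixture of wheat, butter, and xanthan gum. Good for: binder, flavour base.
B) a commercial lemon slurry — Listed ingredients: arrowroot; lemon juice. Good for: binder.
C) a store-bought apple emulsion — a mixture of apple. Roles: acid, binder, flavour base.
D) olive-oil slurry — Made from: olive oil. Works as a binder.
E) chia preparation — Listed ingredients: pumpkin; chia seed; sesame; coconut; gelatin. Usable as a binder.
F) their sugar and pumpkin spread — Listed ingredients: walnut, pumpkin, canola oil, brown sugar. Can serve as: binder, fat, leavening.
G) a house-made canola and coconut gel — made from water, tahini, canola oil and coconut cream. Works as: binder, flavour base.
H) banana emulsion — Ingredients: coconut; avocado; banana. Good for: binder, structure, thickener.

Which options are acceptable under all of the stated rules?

B, C, D

A: has butter, so not Whole30-style; has butter, so not vegan — reject
B: works as a binder, Whole30-style, no coconut — keep
C: every rule checks out — OK
D: only olive oil; none excluded — keep
E: has gelatin, so not vegan; has sesame, so not sesame-free (and 1 more) — no
F: has brown sugar, so not Whole30-style; has walnut, so not tree-nut-free — reject
G: has tahini, so not sesame-free; has coconut cream, so not coconut-free — no
H: has coconut, so not coconut-free — no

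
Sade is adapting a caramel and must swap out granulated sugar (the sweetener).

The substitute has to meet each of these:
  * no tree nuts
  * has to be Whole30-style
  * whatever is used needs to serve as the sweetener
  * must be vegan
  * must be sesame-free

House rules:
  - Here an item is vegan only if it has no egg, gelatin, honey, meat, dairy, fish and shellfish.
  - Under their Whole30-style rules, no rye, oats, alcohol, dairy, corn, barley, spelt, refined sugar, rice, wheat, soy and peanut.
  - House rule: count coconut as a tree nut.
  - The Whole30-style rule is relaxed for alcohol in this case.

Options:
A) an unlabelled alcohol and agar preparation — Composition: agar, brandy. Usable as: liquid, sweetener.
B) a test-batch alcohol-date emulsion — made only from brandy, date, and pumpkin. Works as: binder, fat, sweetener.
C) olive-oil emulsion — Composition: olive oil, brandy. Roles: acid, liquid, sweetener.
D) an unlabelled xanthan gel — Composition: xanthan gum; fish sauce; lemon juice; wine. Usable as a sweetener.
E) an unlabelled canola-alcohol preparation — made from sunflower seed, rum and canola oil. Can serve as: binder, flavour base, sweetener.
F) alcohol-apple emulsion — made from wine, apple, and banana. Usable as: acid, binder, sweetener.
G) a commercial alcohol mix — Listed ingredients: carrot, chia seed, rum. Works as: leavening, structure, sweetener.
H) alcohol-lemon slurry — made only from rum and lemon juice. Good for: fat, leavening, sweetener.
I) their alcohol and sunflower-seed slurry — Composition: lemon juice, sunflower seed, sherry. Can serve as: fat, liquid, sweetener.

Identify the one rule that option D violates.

usable as a sweetener: satisfied
vegan: has fish sauce — fails
Whole30-style: satisfied
tree-nut-free: satisfied
sesame-free: satisfied

vegan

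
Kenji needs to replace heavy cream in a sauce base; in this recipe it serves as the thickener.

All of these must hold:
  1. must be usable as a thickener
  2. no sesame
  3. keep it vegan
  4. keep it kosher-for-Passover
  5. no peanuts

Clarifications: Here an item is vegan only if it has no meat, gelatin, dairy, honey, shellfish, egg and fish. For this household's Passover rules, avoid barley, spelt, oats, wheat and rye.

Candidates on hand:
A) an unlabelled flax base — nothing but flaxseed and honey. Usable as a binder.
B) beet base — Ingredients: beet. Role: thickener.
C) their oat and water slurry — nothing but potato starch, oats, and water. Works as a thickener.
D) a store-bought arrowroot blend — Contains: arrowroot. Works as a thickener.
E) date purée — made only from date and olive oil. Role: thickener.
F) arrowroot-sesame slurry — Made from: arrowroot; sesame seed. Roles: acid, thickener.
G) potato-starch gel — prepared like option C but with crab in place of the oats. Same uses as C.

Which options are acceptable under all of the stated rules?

A: not usable as a thickener; has honey, so not vegan — out
B: only beet; none excluded — keep
C: has oats, so not kosher-for-Passover — no
D: works as a thickener, no peanut, kosher-for-Passover — valid
E: vegan, no sesame — OK
F: has sesame seed, so not sesame-free — reject
G: has crab, so not vegan — reject

B, D, E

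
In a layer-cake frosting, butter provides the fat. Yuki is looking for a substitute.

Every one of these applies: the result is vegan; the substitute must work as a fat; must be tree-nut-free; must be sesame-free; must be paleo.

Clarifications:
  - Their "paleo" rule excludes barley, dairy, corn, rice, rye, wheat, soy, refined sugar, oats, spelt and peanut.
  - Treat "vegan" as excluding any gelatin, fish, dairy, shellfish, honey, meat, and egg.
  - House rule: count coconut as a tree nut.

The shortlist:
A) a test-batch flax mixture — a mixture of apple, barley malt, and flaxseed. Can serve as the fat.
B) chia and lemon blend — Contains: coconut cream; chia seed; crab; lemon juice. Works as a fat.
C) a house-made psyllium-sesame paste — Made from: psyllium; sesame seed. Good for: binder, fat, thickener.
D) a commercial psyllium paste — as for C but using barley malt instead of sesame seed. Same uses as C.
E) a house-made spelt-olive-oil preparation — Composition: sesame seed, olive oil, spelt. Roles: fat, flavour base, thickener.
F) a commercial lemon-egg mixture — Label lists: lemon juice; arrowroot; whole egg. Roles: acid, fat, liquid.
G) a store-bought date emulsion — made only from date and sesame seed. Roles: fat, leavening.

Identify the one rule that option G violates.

sesame-free

usable as a fat: satisfied
paleo: satisfied
vegan: satisfied
sesame-free: has sesame seed — fails
tree-nut-free: satisfied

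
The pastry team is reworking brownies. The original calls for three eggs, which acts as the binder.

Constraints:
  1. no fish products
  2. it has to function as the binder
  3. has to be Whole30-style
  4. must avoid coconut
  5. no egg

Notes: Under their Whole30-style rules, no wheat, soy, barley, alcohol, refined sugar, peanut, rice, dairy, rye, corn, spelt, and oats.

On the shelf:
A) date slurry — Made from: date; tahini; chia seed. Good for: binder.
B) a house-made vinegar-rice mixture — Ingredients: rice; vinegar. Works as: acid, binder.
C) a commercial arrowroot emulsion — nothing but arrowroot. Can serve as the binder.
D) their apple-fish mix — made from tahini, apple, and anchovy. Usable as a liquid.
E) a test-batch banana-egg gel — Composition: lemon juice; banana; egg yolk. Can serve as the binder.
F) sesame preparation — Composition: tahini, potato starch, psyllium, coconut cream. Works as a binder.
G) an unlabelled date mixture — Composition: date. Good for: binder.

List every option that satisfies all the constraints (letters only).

A: nothing on the exclusion list — valid
B: has rice, so not Whole30-style — no
C: only arrowroot; none excluded — OK
D: not usable as a binder; has anchovy, so not fish-free — reject
E: has egg yolk, so not egg-free — no
F: has coconut cream, so not coconut-free — no
G: works as a binder, no egg, no fish — keep

A, C, G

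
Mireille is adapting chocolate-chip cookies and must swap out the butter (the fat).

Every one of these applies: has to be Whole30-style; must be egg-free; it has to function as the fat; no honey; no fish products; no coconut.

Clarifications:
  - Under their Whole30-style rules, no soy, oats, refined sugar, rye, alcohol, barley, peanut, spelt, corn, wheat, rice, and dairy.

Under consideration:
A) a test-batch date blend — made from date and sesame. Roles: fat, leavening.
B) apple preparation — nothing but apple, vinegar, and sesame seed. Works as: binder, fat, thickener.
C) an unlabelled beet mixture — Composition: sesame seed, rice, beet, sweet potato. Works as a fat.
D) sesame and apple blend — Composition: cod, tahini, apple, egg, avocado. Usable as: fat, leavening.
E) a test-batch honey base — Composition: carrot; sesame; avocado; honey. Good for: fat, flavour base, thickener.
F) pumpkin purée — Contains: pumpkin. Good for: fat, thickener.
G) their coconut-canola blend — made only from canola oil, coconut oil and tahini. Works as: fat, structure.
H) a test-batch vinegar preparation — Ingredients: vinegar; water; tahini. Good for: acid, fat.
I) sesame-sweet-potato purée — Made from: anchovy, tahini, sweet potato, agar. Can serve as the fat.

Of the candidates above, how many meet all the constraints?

4

A: no fish, no honey — OK
B: only sesame seed, vinegar, and apple; none excluded — OK
C: has rice, so not Whole30-style — no
D: has egg, so not egg-free; has cod, so not fish-free — no
E: has honey, so not honey-free — no
F: works as a fat, no fish, no egg — OK
G: has coconut oil, so not coconut-free — reject
H: all constraints satisfied — OK
I: has anchovy, so not fish-free — no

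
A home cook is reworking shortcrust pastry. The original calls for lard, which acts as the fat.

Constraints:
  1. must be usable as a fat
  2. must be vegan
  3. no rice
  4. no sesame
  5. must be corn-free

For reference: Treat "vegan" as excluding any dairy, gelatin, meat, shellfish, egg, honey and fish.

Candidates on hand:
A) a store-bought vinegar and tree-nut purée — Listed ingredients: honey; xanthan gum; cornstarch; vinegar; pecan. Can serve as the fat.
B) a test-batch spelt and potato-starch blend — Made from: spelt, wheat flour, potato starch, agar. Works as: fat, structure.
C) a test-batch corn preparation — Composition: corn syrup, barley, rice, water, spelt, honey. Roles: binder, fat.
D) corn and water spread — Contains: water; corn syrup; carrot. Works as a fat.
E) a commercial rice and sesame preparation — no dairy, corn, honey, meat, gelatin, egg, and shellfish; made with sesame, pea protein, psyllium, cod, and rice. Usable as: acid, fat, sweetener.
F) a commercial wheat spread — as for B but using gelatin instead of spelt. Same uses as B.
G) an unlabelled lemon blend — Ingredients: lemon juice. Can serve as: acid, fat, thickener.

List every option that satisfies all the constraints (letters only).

A: has honey, so not vegan; has cornstarch, so not corn-free — out
B: every rule checks out — OK
C: has honey, so not vegan; has rice, so not rice-free (and 1 more) — reject
D: has corn syrup, so not corn-free — reject
E: has cod, so not vegan; has rice, so not rice-free (and 1 more) — out
F: has gelatin, so not vegan — reject
G: works as a fat, no sesame, no rice — keep

B, G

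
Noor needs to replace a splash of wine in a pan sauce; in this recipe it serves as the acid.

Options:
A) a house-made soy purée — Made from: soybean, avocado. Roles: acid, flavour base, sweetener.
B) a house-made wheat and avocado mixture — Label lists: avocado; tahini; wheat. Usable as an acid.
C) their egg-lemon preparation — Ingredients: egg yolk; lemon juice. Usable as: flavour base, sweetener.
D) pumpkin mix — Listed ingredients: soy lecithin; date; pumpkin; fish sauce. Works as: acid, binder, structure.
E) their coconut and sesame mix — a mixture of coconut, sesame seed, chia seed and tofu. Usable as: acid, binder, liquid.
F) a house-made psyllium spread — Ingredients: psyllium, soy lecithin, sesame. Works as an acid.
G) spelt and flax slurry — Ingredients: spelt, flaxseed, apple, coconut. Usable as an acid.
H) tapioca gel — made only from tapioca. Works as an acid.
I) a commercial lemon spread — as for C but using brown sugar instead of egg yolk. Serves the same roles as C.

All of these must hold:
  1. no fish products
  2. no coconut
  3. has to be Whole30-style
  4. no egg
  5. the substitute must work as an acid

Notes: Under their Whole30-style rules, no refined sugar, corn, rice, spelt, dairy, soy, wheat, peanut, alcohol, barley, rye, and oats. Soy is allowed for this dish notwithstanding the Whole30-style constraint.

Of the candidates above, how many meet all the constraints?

3

A: soy is permitted under the Whole30-style carve-out; nothing else excluded — valid
B: has wheat, so not Whole30-style — reject
C: not usable as an acid; has egg yolk, so not egg-free — no
D: has fish sauce, so not fish-free — reject
E: has coconut, so not coconut-free — no
F: soy is permitted under the Whole30-style carve-out; nothing else excluded — OK
G: has spelt, so not Whole30-style; has coconut, so not coconut-free — reject
H: only tapioca; none excluded — OK
I: not usable as an acid; has brown sugar, so not Whole30-style — reject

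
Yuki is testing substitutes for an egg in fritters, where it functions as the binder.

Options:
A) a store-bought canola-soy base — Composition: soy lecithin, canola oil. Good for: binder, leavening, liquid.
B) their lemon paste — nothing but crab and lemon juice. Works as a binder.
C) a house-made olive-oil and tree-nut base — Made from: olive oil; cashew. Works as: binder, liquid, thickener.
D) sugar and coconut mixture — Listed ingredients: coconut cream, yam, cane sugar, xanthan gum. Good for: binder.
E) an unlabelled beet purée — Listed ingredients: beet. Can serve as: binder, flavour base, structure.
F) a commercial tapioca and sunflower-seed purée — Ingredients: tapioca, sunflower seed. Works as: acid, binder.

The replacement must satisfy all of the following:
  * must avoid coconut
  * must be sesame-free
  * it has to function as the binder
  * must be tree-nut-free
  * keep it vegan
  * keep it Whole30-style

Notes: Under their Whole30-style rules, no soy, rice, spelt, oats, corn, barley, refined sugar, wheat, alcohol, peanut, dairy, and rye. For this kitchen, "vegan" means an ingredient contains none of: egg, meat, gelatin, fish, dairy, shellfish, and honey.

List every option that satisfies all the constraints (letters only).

A: has soy lecithin, so not Whole30-style — reject
B: has crab, so not vegan — reject
C: has cashew, so not tree-nut-free — out
D: has cane sugar, so not Whole30-style; has coconut cream, so not coconut-free — no
E: every rule checks out — keep
F: nothing on the exclusion list — OK

E, F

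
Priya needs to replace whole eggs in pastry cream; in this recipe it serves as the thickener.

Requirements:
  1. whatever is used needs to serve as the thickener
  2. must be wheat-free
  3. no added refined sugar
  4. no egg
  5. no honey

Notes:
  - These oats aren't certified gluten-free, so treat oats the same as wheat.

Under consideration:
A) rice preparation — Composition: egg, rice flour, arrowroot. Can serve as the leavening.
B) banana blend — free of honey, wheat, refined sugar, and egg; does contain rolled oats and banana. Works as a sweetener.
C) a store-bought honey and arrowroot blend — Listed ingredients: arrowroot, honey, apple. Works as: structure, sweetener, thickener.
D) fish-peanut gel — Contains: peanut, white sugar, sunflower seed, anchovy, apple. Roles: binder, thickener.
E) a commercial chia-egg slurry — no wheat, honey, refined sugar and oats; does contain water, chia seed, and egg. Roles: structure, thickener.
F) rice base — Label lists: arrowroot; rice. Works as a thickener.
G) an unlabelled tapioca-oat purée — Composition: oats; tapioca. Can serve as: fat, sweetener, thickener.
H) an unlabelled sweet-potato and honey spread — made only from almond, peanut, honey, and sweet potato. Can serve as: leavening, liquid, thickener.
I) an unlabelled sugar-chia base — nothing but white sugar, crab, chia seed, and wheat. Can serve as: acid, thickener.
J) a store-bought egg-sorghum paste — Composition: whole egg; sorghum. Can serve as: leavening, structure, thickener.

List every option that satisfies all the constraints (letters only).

A: not usable as a thickener; has egg, so not egg-free — reject
B: not usable as a thickener; has rolled oats, so not wheat-free — no
C: has honey, so not honey-free — no
D: has white sugar, so not no-added-sugar — reject
E: has egg, so not egg-free — out
F: no refined sugar, no egg — valid
G: has oats, so not wheat-free — out
H: has honey, so not honey-free — no
I: has wheat, so not wheat-free; has white sugar, so not no-added-sugar — reject
J: has whole egg, so not egg-free — out

F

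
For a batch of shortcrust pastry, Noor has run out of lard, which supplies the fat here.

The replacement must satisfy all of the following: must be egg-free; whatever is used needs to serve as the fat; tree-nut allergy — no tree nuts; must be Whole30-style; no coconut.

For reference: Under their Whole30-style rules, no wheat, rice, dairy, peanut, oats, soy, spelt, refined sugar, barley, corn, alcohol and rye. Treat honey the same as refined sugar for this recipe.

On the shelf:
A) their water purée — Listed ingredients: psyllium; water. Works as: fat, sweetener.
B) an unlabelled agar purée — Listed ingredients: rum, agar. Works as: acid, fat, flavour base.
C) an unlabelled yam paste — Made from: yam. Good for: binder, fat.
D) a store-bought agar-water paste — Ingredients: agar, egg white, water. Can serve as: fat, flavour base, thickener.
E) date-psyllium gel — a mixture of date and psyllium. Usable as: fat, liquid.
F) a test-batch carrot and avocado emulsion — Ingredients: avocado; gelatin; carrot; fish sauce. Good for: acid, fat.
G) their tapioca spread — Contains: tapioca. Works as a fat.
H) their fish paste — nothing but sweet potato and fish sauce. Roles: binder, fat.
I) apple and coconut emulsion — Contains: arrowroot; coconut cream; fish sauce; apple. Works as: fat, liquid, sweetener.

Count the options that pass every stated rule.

A: no egg, no tree nuts — OK
B: has rum, so not Whole30-style — reject
C: nothing on the exclusion list — valid
D: has egg white, so not egg-free — out
E: works as a fat, no egg, no coconut — OK
F: fish sauce and gelatin etc. — none of it excluded — OK
G: works as a fat, no tree nuts, no egg — keep
H: no coconut, no egg — OK
I: has coconut cream, so not coconut-free — no

6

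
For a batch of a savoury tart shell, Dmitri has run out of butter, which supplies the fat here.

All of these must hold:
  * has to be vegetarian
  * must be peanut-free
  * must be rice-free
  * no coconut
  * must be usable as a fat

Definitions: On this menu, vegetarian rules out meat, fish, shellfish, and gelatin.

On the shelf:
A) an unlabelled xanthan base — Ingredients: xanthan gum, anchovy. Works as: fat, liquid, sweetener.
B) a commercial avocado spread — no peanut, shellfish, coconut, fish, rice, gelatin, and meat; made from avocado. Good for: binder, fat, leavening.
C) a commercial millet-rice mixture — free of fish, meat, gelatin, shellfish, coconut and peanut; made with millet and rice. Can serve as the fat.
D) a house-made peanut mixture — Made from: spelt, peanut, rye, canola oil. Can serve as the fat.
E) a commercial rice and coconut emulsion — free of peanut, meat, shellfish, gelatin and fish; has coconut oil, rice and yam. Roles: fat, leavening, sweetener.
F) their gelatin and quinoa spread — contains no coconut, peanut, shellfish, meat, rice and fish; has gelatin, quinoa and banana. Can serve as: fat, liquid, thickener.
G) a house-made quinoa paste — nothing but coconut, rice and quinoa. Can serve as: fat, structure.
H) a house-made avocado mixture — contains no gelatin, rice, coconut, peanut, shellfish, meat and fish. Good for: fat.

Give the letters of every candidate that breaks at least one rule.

A, C, D, E, F, G

A: has anchovy, so not vegetarian — out
B: no coconut, no rice — keep
C: has rice, so not rice-free — reject
D: has peanut, so not peanut-free — out
E: has rice, so not rice-free; has coconut oil, so not coconut-free — out
F: has gelatin, so not vegetarian — out
G: has rice, so not rice-free; has coconut, so not coconut-free — reject
H: no peanut, no coconut — keep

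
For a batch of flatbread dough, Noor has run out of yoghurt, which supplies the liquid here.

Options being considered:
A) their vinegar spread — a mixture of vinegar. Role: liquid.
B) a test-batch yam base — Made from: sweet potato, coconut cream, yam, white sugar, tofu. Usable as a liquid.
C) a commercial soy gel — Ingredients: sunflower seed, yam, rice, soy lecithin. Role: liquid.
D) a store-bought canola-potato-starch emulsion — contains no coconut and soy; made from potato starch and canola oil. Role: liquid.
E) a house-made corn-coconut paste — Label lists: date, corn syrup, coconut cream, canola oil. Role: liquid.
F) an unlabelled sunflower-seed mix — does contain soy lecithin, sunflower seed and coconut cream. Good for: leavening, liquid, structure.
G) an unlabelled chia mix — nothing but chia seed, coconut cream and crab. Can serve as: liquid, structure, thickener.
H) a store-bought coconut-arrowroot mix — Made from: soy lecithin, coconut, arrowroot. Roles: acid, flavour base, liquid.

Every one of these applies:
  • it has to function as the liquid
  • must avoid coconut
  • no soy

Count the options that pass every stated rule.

2

A: every rule checks out — OK
B: has coconut cream, so not coconut-free; has tofu, so not soy-free — out
C: has soy lecithin, so not soy-free — out
D: works as a liquid, no coconut, no soy — valid
E: has coconut cream, so not coconut-free — no
F: has coconut cream, so not coconut-free; has soy lecithin, so not soy-free — no
G: has coconut cream, so not coconut-free — reject
H: has coconut, so not coconut-free; has soy lecithin, so not soy-free — out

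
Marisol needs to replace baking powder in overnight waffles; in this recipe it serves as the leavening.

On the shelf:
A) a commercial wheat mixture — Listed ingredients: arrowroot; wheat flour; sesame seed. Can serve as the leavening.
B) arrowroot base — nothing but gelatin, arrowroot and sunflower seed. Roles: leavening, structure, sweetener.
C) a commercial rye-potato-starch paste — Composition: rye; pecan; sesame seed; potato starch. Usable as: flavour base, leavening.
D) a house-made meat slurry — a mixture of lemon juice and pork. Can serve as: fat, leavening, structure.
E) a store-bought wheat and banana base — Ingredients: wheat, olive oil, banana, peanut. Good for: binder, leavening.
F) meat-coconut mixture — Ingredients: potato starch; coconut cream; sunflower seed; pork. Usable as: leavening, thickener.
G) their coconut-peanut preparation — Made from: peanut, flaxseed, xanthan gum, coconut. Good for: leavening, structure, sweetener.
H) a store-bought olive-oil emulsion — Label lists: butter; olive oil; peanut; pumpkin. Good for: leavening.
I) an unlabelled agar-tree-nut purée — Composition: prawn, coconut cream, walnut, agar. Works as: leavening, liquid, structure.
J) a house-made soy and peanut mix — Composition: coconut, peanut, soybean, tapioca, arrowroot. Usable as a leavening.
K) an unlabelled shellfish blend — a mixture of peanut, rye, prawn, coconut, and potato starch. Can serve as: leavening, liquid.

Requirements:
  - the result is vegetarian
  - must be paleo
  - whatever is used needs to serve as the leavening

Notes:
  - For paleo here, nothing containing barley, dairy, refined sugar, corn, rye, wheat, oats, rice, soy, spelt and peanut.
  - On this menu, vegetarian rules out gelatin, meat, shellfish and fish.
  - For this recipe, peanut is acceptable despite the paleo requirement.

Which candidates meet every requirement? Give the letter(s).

A: has wheat flour, so not paleo — reject
B: has gelatin, so not vegetarian — no
C: has rye, so not paleo — reject
D: has pork, so not vegetarian — reject
E: has wheat, so not paleo — reject
F: has pork, so not vegetarian — reject
G: peanut is permitted under the paleo carve-out; nothing else excluded — keep
H: has butter, so not paleo — reject
I: has prawn, so not vegetarian — no
J: has soybean, so not paleo — no
K: has rye, so not paleo; has prawn, so not vegetarian — no

G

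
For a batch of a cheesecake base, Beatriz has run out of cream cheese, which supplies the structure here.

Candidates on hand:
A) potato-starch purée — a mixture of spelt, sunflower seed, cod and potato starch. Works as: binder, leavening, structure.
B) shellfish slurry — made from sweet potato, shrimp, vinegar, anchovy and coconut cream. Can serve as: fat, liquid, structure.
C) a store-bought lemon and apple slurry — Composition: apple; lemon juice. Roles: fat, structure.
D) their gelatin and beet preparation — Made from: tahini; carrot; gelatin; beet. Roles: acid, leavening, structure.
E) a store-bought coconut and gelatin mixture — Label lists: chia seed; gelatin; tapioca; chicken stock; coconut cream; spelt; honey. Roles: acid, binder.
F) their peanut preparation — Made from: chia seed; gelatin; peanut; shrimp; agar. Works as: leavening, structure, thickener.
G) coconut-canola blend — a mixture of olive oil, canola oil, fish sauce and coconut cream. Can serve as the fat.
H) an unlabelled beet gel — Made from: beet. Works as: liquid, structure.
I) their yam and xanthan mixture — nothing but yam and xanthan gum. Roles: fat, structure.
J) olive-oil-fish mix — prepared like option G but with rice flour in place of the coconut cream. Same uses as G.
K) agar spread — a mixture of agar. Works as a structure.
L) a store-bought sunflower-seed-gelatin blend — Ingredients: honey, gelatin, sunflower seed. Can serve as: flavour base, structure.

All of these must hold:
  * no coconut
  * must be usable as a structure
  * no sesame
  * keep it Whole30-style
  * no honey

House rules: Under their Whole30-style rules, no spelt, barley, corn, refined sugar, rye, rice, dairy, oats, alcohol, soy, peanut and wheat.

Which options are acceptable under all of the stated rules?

C, H, I, K

A: has spelt, so not Whole30-style — out
B: has coconut cream, so not coconut-free — out
C: only lemon juice and apple; none excluded — valid
D: has tahini, so not sesame-free — reject
E: not usable as a structure; has spelt, so not Whole30-style (and 2 more) — reject
F: has peanut, so not Whole30-style — reject
G: not usable as a structure; has coconut cream, so not coconut-free — no
H: nothing on the exclusion list — valid
I: every rule checks out — keep
J: not usable as a structure; has rice flour, so not Whole30-style — no
K: no honey, no sesame — valid
L: has honey, so not honey-free — no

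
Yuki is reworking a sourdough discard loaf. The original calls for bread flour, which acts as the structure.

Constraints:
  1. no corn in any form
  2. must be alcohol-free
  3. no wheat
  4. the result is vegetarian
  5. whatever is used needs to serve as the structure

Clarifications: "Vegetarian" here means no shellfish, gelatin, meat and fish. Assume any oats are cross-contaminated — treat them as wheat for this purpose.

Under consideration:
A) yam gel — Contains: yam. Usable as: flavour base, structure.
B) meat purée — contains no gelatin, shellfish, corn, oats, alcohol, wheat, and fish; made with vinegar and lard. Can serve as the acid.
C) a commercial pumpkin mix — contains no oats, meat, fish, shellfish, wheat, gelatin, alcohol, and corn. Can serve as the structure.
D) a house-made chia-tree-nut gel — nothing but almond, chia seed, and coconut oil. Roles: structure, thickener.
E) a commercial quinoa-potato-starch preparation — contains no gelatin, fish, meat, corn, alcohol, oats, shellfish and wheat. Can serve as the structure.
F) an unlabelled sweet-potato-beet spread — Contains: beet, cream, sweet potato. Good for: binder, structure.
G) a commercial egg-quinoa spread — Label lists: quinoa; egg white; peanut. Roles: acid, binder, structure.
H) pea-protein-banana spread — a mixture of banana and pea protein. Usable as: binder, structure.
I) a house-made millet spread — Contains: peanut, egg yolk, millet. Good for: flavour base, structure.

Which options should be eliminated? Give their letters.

A: nothing on the exclusion list — OK
B: not usable as a structure; has lard, so not vegetarian — no
C: no alcohol, wheat-free — valid
D: only coconut oil, almond, and chia seed; none excluded — keep
E: no corn, no alcohol — keep
F: no alcohol, vegetarian — OK
G: only egg white, peanut, and quinoa; none excluded — valid
H: only banana and pea protein; none excluded — keep
I: every rule checks out — OK

B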